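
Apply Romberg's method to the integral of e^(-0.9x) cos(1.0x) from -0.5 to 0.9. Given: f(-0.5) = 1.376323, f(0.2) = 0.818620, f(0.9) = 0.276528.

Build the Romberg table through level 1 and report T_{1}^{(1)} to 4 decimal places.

T_{0}^{(0)} (trapezoid, 1 panel, h=1.4000): 1.156996
T_{1}^{(0)} (trapezoid, 2 panels, h=0.7000): 1.151532
T_{1}^{(1)} = 1.151532 + (1.151532 − 1.156996)/3 = 1.149711

1.1497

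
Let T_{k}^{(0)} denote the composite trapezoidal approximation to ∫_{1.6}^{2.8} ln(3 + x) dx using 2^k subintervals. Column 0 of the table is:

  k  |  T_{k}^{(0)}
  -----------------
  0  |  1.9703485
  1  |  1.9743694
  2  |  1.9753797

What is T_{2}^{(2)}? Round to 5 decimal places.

1.97572

T_{1}^{(1)} = (4·1.9743694 − 1.9703485) / 3 = 1.9757097
T_{2}^{(1)} = (4·1.9753797 − 1.9743694) / 3 = 1.9757165
T_{2}^{(2)} = 1.9757165 + (1.9757165 − 1.9757097)/15 = 1.9757170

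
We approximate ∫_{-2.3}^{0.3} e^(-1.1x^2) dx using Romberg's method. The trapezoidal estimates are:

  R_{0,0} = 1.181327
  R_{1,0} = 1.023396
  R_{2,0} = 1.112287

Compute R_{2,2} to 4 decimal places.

Richardson extrapolation on the trapezoidal column (denominator 4−1=3):
R_{1,1} = 1.023396 + (1.023396 − 1.181327)/3 = 0.970752
R_{2,1} = 1.112287 + (1.112287 − 1.023396)/3 = 1.141917
R_{2,2} = 1.141917 + (1.141917 − 0.970752)/15 = 1.153328

1.1533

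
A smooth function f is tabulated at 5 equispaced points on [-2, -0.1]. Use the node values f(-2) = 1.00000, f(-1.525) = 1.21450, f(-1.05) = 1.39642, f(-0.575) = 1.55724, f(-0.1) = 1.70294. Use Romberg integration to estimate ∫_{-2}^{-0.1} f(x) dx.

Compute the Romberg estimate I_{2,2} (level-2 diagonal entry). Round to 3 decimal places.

2.626

I_{0,0} (trapezoid, 1 panel, h=1.9000): 2.56779
I_{1,0} (trapezoid, 2 panels, h=0.9500): 2.61050
I_{2,0} (trapezoid, 4 panels, h=0.4750): 2.62182
I_{1,1} = 2.61050 + (2.61050 − 2.56779)/3 = 2.62474
I_{2,1} = 2.62182 + (2.62182 − 2.61050)/3 = 2.62559
I_{2,2} = 2.62559 + (2.62559 − 2.62474)/15 = 2.62565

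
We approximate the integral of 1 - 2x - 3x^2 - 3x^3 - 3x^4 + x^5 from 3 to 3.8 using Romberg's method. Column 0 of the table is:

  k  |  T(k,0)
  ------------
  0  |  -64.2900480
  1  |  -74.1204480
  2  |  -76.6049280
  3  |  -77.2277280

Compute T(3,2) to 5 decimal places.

-77.43548

Richardson extrapolation on the trapezoidal column (denominator 4−1=3):
T(2,1) = -76.6049280 + (-76.6049280 − (-74.1204480))/3 = -77.4330880
T(3,1) = (4·(-77.2277280) − (-76.6049280)) / 3 = -77.4353280
T(3,2) = -77.4353280 + (-77.4353280 − (-77.4330880))/15 = -77.4354773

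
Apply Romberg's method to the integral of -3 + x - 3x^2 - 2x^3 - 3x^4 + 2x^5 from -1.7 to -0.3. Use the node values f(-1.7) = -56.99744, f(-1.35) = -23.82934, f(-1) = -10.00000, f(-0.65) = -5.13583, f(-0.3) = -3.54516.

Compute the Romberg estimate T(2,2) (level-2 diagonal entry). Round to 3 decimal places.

T(0,0) (trapezoid, 1 panel, h=1.4000): -42.37982
T(1,0) (trapezoid, 2 panels, h=0.7000): -28.18991
T(2,0) (trapezoid, 4 panels, h=0.3500): -24.23276
T(1,1) = -28.18991 + (-28.18991 − (-42.37982))/3 = -23.45994
T(2,1) = -24.23276 + (-24.23276 − (-28.18991))/3 = -22.91371
T(2,2) = -22.91371 + (-22.91371 − (-23.45994))/15 = -22.87729

-22.877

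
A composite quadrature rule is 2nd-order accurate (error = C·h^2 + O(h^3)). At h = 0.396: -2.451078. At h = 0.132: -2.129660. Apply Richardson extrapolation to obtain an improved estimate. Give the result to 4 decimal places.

-2.0895

The leading error scales as h^2; refining by a factor of 3 reduces it by 3^2 = 9.
Extrapolated value = (9·A(h/3) − A(h)) / (9 − 1)
= (9·(-2.129660) − (-2.451078)) / 8
= -16.715862 / 8 = -2.089483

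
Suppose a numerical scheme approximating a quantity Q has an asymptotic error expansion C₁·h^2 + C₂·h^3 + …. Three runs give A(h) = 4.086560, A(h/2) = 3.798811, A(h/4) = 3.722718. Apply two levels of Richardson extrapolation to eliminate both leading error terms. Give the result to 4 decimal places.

First eliminate the h^2 term (factor 2^2 = 4):
  B₁ = (4·3.798811 − 4.086560)/3 = 3.702895
  B₂ = (4·3.722718 − 3.798811)/3 = 3.697354
Then eliminate the h^3 term (factor 2^3 = 8):
  (8·3.697354 − 3.702895)/7 = 3.696562

3.6966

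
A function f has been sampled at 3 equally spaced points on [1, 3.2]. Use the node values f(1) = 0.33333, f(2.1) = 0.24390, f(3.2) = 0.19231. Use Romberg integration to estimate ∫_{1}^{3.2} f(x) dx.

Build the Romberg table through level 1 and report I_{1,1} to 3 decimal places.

I_{0,0} (trapezoid, 1 panel, h=2.2000): 0.57820
I_{1,0} (trapezoid, 2 panels, h=1.1000): 0.55739
I_{1,1} = 0.55739 + (0.55739 − 0.57820)/3 = 0.55045

0.550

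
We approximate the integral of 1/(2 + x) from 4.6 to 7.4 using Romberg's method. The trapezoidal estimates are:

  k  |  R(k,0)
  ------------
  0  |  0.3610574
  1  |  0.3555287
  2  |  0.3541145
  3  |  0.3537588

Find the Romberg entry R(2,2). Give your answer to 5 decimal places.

R(1,1) = 0.3555287 + (0.3555287 − 0.3610574)/3 = 0.3536858
R(2,1) = 0.3541145 + (0.3541145 − 0.3555287)/3 = 0.3536431
R(2,2) = 0.3536431 + (0.3536431 − 0.3536858)/15 = 0.3536403

0.35364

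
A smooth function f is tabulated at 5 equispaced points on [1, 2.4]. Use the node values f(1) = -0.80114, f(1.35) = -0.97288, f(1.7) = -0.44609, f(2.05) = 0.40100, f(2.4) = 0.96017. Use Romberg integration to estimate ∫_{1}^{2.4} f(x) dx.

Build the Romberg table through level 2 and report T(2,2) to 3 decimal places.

T(0,0) (trapezoid, 1 panel, h=1.4000): 0.11132
T(1,0) (trapezoid, 2 panels, h=0.7000): -0.25660
T(2,0) (trapezoid, 4 panels, h=0.3500): -0.32846
T(1,1) = -0.25660 + (-0.25660 − 0.11132)/3 = -0.37924
T(2,1) = -0.32846 + (-0.32846 − (-0.25660))/3 = -0.35241
T(2,2) = -0.35241 + (-0.35241 − (-0.37924))/15 = -0.35062

-0.351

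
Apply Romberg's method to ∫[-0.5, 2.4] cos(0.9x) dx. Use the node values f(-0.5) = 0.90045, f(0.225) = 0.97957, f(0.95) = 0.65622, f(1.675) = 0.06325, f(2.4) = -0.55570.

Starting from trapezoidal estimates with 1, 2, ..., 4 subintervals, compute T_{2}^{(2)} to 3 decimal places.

T_{0}^{(0)} (trapezoid, 1 panel, h=2.9000): 0.49989
T_{1}^{(0)} (trapezoid, 2 panels, h=1.4500): 1.20146
T_{2}^{(0)} (trapezoid, 4 panels, h=0.7250): 1.35678
T_{1}^{(1)} = 1.20146 + (1.20146 − 0.49989)/3 = 1.43532
T_{2}^{(1)} = 1.35678 + (1.35678 − 1.20146)/3 = 1.40855
T_{2}^{(2)} = 1.40855 + (1.40855 − 1.43532)/15 = 1.40677

1.407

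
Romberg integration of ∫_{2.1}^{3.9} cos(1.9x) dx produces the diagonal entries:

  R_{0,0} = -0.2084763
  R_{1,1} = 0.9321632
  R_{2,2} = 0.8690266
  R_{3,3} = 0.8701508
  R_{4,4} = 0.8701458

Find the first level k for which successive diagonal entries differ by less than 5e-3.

|R_{1,1} − R_{0,0}| = 1.1406395 ≥ 5e-3
|R_{2,2} − R_{1,1}| = 0.0631366 ≥ 5e-3
|R_{3,3} − R_{2,2}| = 0.0011242 < 5e-3

k = 3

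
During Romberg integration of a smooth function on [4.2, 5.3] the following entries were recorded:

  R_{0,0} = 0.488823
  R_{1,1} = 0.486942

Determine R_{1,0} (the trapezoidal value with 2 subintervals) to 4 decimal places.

0.4874

From R_{1,1} = (4·R_{1,0} − R_{0,0})/3, solve for R_{1,0}:
4·R_{1,0} = 3·0.486942 + 0.488823 = 1.949649
R_{1,0} = 0.487412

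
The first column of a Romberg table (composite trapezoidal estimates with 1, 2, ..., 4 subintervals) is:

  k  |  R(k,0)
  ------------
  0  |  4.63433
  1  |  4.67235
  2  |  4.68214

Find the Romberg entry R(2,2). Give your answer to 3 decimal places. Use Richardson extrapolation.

R(1,1) = 4.67235 + (4.67235 − 4.63433)/3 = 4.68502
R(2,1) = 4.68214 + (4.68214 − 4.67235)/3 = 4.68540
R(2,2) = (16·4.68540 − 4.68502) / 15 = 4.68543

4.685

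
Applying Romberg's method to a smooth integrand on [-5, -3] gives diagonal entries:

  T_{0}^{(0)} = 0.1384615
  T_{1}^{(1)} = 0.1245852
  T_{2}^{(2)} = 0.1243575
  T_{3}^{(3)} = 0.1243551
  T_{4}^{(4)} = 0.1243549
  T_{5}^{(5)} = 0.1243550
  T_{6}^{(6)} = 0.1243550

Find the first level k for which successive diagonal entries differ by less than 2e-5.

k = 3

|T_{1}^{(1)} − T_{0}^{(0)}| = 0.0138763 ≥ 2e-5
|T_{2}^{(2)} − T_{1}^{(1)}| = 0.0002277 ≥ 2e-5
|T_{3}^{(3)} − T_{2}^{(2)}| = 0.0000024 < 2e-5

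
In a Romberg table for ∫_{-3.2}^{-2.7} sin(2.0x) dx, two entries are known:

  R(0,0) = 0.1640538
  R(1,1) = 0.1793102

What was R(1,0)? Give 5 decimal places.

From R(1,1) = (4·R(1,0) − R(0,0))/3, solve for R(1,0):
4·R(1,0) = 3·0.1793102 + 0.1640538 = 0.7019844
R(1,0) = 0.1754961

0.17550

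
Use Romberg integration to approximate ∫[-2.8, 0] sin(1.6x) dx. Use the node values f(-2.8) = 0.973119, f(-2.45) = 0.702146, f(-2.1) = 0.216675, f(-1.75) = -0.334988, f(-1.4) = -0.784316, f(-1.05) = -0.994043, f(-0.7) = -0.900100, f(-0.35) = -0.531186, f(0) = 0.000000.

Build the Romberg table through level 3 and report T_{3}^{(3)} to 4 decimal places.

-0.7690

T_{0}^{(0)} (trapezoid, 1 panel, h=2.8000): 1.362367
T_{1}^{(0)} (trapezoid, 2 panels, h=1.4000): -0.416859
T_{2}^{(0)} (trapezoid, 4 panels, h=0.7000): -0.686827
T_{3}^{(0)} (trapezoid, 8 panels, h=0.3500): -0.748738
T_{1}^{(1)} = -0.416859 + (-0.416859 − 1.362367)/3 = -1.009934
T_{2}^{(1)} = -0.686827 + (-0.686827 − (-0.416859))/3 = -0.776816
T_{3}^{(1)} = -0.748738 + (-0.748738 − (-0.686827))/3 = -0.769375
T_{2}^{(2)} = -0.776816 + (-0.776816 − (-1.009934))/15 = -0.761275
T_{3}^{(2)} = -0.769375 + (-0.769375 − (-0.776816))/15 = -0.768879
T_{3}^{(3)} = -0.768879 + (-0.768879 − (-0.761275))/63 = -0.769000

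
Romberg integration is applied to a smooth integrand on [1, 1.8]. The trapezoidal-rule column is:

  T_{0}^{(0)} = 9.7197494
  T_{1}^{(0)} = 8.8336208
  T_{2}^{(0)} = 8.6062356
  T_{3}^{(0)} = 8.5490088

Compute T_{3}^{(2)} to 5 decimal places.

T_{2}^{(1)} = 8.6062356 + (8.6062356 − 8.8336208)/3 = 8.5304405
T_{3}^{(1)} = (4·8.5490088 − 8.6062356) / 3 = 8.5299332
T_{3}^{(2)} = (16·8.5299332 − 8.5304405) / 15 = 8.5298994
(Column j=1 coincides with Simpson's rule on the same nodes.)

8.52990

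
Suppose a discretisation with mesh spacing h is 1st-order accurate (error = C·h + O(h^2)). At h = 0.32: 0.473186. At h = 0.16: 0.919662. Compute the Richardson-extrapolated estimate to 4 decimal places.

The leading error scales as h; refining by a factor of 2 reduces it by 2^1 = 2.
Extrapolated value = (2·A(h/2) − A(h)) / (2 − 1)
= (2·0.919662 − 0.473186) / 1
= 1.366138 / 1 = 1.366138

1.3661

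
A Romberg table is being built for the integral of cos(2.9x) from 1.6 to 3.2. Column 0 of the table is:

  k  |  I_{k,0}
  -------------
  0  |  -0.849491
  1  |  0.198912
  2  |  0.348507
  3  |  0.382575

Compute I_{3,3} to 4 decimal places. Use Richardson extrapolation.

I_{1,1} = 0.198912 + (0.198912 − (-0.849491))/3 = 0.548380
I_{2,1} = 0.348507 + (0.348507 − 0.198912)/3 = 0.398372
I_{3,1} = (4·0.382575 − 0.348507) / 3 = 0.393931
I_{2,2} = (16·0.398372 − 0.548380) / 15 = 0.388371
I_{3,2} = 0.393931 + (0.393931 − 0.398372)/15 = 0.393635
I_{3,3} = 0.393635 + (0.393635 − 0.388371)/63 = 0.393719

0.3937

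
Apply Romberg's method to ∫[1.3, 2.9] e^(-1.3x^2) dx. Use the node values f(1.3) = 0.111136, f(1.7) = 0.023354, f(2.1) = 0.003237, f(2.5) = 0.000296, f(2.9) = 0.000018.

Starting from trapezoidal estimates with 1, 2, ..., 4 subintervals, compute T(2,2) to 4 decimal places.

0.0280

T(0,0) (trapezoid, 1 panel, h=1.6000): 0.088923
T(1,0) (trapezoid, 2 panels, h=0.8000): 0.047051
T(2,0) (trapezoid, 4 panels, h=0.4000): 0.032986
T(1,1) = 0.047051 + (0.047051 − 0.088923)/3 = 0.033094
T(2,1) = 0.032986 + (0.032986 − 0.047051)/3 = 0.028298
T(2,2) = 0.028298 + (0.028298 − 0.033094)/15 = 0.027978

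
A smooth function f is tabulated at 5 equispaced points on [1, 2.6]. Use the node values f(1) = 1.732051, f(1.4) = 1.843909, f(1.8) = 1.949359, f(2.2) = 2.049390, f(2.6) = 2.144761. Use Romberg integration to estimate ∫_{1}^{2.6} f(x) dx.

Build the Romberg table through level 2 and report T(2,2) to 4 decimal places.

3.1132

T(0,0) (trapezoid, 1 panel, h=1.6000): 3.101450
T(1,0) (trapezoid, 2 panels, h=0.8000): 3.110212
T(2,0) (trapezoid, 4 panels, h=0.4000): 3.112426
T(1,1) = 3.110212 + (3.110212 − 3.101450)/3 = 3.113133
T(2,1) = 3.112426 + (3.112426 − 3.110212)/3 = 3.113164
T(2,2) = 3.113164 + (3.113164 − 3.113133)/15 = 3.113166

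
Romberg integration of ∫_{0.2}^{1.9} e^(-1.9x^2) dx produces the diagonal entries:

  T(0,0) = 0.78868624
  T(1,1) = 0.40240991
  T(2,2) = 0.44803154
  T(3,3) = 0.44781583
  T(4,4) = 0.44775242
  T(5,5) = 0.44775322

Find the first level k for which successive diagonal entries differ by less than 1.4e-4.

k = 4

|T(1,1) − T(0,0)| = 0.38627633 ≥ 1.4e-4
|T(2,2) − T(1,1)| = 0.04562163 ≥ 1.4e-4
|T(3,3) − T(2,2)| = 0.00021571 ≥ 1.4e-4
|T(4,4) − T(3,3)| = 0.00006341 < 1.4e-4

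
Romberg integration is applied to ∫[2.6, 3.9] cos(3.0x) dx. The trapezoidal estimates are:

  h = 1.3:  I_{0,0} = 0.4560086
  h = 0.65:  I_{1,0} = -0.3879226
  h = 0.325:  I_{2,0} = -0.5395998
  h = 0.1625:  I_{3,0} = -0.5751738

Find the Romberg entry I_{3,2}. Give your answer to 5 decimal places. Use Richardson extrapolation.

Richardson extrapolation on the trapezoidal column (denominator 4−1=3):
I_{2,1} = (4·(-0.5395998) − (-0.3879226)) / 3 = -0.5901589
I_{3,1} = -0.5751738 + (-0.5751738 − (-0.5395998))/3 = -0.5870318
I_{3,2} = -0.5870318 + (-0.5870318 − (-0.5901589))/15 = -0.5868233
(Column j=1 coincides with Simpson's rule on the same nodes.)

-0.58682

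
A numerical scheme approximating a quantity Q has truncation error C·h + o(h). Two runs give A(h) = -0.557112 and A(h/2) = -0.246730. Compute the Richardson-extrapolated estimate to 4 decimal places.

0.0637

Extrapolated value = (2·A(h/2) − A(h)) / (2 − 1)
= (2·(-0.246730) − (-0.557112)) / 1
= 0.063652 / 1 = 0.063652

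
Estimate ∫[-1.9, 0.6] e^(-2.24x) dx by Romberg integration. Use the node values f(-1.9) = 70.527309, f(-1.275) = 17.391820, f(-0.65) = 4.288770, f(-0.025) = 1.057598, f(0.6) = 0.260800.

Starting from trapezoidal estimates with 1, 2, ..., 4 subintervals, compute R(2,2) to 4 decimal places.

31.5934

R(0,0) (trapezoid, 1 panel, h=2.5000): 88.485136
R(1,0) (trapezoid, 2 panels, h=1.2500): 49.603531
R(2,0) (trapezoid, 4 panels, h=0.6250): 36.332652
R(1,1) = 49.603531 + (49.603531 − 88.485136)/3 = 36.642996
R(2,1) = 36.332652 + (36.332652 − 49.603531)/3 = 31.909026
R(2,2) = 31.909026 + (31.909026 − 36.642996)/15 = 31.593428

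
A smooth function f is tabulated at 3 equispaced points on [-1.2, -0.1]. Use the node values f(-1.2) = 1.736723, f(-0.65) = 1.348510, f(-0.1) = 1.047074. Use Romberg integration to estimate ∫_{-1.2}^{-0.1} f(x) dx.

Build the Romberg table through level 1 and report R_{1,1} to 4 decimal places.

1.4993

R_{0,0} (trapezoid, 1 panel, h=1.1000): 1.531088
R_{1,0} (trapezoid, 2 panels, h=0.5500): 1.507225
R_{1,1} = 1.507225 + (1.507225 − 1.531088)/3 = 1.499271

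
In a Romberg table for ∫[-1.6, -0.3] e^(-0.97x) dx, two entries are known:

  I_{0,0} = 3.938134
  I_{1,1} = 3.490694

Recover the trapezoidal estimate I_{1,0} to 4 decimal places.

From I_{1,1} = (4·I_{1,0} − I_{0,0})/3, solve for I_{1,0}:
4·I_{1,0} = 3·3.490694 + 3.938134 = 14.410216
I_{1,0} = 3.602554

3.6026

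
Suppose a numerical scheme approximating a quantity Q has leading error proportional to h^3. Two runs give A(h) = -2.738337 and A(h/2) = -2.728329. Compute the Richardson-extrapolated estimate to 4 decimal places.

The leading error scales as h^3; refining by a factor of 2 reduces it by 2^3 = 8.
Extrapolated value = (8·A(h/2) − A(h)) / (8 − 1)
= (8·(-2.728329) − (-2.738337)) / 7
= -19.088295 / 7 = -2.726899

-2.7269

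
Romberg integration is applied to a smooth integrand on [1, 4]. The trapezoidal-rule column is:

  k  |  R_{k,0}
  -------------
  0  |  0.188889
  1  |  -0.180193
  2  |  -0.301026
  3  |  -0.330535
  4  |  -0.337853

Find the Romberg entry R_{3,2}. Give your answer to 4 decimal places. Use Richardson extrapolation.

-0.3403

Richardson extrapolation on the trapezoidal column (denominator 4−1=3):
R_{2,1} = -0.301026 + (-0.301026 − (-0.180193))/3 = -0.341304
R_{3,1} = -0.330535 + (-0.330535 − (-0.301026))/3 = -0.340371
R_{3,2} = (16·(-0.340371) − (-0.341304)) / 15 = -0.340309
(Column j=1 coincides with Simpson's rule on the same nodes.)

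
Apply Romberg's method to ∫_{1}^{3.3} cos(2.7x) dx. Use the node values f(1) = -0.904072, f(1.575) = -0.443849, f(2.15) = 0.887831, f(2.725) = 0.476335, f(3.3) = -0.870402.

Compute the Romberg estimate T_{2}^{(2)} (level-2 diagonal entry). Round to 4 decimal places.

T_{0}^{(0)} (trapezoid, 1 panel, h=2.3000): -2.040645
T_{1}^{(0)} (trapezoid, 2 panels, h=1.1500): 0.000683
T_{2}^{(0)} (trapezoid, 4 panels, h=0.5750): 0.019021
T_{1}^{(1)} = 0.000683 + (0.000683 − (-2.040645))/3 = 0.681126
T_{2}^{(1)} = 0.019021 + (0.019021 − 0.000683)/3 = 0.025134
T_{2}^{(2)} = 0.025134 + (0.025134 − 0.681126)/15 = -0.018599

-0.0186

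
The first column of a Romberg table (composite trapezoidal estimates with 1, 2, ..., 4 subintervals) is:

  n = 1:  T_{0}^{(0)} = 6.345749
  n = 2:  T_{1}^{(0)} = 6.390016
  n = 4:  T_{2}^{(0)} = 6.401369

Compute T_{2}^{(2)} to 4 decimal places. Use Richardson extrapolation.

6.4052

Richardson extrapolation on the trapezoidal column (denominator 4−1=3):
T_{1}^{(1)} = (4·6.390016 − 6.345749) / 3 = 6.404772
T_{2}^{(1)} = 6.401369 + (6.401369 − 6.390016)/3 = 6.405153
T_{2}^{(2)} = 6.405153 + (6.405153 − 6.404772)/15 = 6.405178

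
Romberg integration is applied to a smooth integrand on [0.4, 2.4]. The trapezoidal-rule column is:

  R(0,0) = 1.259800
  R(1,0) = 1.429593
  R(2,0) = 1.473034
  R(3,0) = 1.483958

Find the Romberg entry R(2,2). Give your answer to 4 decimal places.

Richardson extrapolation on the trapezoidal column (denominator 4−1=3):
R(1,1) = 1.429593 + (1.429593 − 1.259800)/3 = 1.486191
R(2,1) = (4·1.473034 − 1.429593) / 3 = 1.487514
R(2,2) = 1.487514 + (1.487514 − 1.486191)/15 = 1.487602
(Column j=1 coincides with Simpson's rule on the same nodes.)

1.4876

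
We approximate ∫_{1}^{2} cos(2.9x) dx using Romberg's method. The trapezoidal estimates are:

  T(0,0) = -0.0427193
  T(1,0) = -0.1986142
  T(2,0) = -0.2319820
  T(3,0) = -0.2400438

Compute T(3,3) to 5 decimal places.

-0.24271

T(1,1) = (4·(-0.1986142) − (-0.0427193)) / 3 = -0.2505792
T(2,1) = -0.2319820 + (-0.2319820 − (-0.1986142))/3 = -0.2431046
T(3,1) = -0.2400438 + (-0.2400438 − (-0.2319820))/3 = -0.2427311
T(2,2) = -0.2431046 + (-0.2431046 − (-0.2505792))/15 = -0.2426063
T(3,2) = (16·(-0.2427311) − (-0.2431046)) / 15 = -0.2427062
T(3,3) = -0.2427062 + (-0.2427062 − (-0.2426063))/63 = -0.2427078
(Column j=1 coincides with Simpson's rule on the same nodes.)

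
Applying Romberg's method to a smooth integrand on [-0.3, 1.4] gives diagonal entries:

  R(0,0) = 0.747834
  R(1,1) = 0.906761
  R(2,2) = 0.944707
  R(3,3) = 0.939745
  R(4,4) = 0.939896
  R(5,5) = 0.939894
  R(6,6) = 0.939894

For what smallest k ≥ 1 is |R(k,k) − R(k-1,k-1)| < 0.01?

k = 3

|R(1,1) − R(0,0)| = 0.158927 ≥ 0.01
|R(2,2) − R(1,1)| = 0.037946 ≥ 0.01
|R(3,3) − R(2,2)| = 0.004962 < 0.01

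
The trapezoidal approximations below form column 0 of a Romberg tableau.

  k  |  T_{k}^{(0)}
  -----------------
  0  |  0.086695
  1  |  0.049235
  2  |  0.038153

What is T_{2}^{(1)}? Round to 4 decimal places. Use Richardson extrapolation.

Richardson extrapolation on the trapezoidal column (denominator 4−1=3):
T_{2}^{(1)} = 0.038153 + (0.038153 − 0.049235)/3 = 0.034459

0.0345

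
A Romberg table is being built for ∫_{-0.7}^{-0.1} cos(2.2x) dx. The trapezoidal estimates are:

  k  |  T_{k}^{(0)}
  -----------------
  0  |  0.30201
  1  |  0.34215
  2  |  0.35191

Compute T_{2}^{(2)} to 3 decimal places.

Richardson extrapolation on the trapezoidal column (denominator 4−1=3):
T_{1}^{(1)} = 0.34215 + (0.34215 − 0.30201)/3 = 0.35553
T_{2}^{(1)} = 0.35191 + (0.35191 − 0.34215)/3 = 0.35516
T_{2}^{(2)} = 0.35516 + (0.35516 − 0.35553)/15 = 0.35514

0.355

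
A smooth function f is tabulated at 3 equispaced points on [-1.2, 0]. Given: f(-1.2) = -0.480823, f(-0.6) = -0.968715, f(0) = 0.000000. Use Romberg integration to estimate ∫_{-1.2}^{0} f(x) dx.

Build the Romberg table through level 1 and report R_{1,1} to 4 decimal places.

R_{0,0} (trapezoid, 1 panel, h=1.2000): -0.288494
R_{1,0} (trapezoid, 2 panels, h=0.6000): -0.725476
R_{1,1} = -0.725476 + (-0.725476 − (-0.288494))/3 = -0.871137

-0.8711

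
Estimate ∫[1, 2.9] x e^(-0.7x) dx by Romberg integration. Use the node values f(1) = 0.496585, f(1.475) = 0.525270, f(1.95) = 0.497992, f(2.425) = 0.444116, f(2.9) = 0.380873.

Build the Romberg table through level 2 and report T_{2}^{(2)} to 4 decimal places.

0.9107

T_{0}^{(0)} (trapezoid, 1 panel, h=1.9000): 0.833585
T_{1}^{(0)} (trapezoid, 2 panels, h=0.9500): 0.889885
T_{2}^{(0)} (trapezoid, 4 panels, h=0.4750): 0.905401
T_{1}^{(1)} = 0.889885 + (0.889885 − 0.833585)/3 = 0.908652
T_{2}^{(1)} = 0.905401 + (0.905401 − 0.889885)/3 = 0.910573
T_{2}^{(2)} = 0.910573 + (0.910573 − 0.908652)/15 = 0.910701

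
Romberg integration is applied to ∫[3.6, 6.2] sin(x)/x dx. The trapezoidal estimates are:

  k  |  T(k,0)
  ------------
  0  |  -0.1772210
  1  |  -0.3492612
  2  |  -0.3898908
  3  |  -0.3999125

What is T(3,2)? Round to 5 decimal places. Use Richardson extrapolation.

-0.40324

Richardson extrapolation on the trapezoidal column (denominator 4−1=3):
T(2,1) = (4·(-0.3898908) − (-0.3492612)) / 3 = -0.4034340
T(3,1) = -0.3999125 + (-0.3999125 − (-0.3898908))/3 = -0.4032531
T(3,2) = (16·(-0.4032531) − (-0.4034340)) / 15 = -0.4032410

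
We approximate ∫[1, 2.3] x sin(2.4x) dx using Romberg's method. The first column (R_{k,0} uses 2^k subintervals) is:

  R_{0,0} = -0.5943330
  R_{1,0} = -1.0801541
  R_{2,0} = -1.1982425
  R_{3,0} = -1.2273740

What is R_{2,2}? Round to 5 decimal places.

-1.23731

Richardson extrapolation on the trapezoidal column (denominator 4−1=3):
R_{1,1} = (4·(-1.0801541) − (-0.5943330)) / 3 = -1.2420945
R_{2,1} = (4·(-1.1982425) − (-1.0801541)) / 3 = -1.2376053
R_{2,2} = (16·(-1.2376053) − (-1.2420945)) / 15 = -1.2373060
(Column j=1 coincides with Simpson's rule on the same nodes.)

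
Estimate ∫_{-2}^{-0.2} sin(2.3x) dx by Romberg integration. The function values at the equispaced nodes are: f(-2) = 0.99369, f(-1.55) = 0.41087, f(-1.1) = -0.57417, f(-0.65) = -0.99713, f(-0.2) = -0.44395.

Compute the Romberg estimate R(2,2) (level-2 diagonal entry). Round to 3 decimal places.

-0.436

R(0,0) (trapezoid, 1 panel, h=1.8000): 0.49477
R(1,0) (trapezoid, 2 panels, h=0.9000): -0.26937
R(2,0) (trapezoid, 4 panels, h=0.4500): -0.39850
R(1,1) = -0.26937 + (-0.26937 − 0.49477)/3 = -0.52408
R(2,1) = -0.39850 + (-0.39850 − (-0.26937))/3 = -0.44154
R(2,2) = -0.44154 + (-0.44154 − (-0.52408))/15 = -0.43604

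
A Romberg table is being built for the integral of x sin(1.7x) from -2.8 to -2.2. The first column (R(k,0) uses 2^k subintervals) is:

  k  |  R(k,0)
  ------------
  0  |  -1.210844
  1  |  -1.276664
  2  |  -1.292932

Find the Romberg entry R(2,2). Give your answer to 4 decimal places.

Richardson extrapolation on the trapezoidal column (denominator 4−1=3):
R(1,1) = (4·(-1.276664) − (-1.210844)) / 3 = -1.298604
R(2,1) = (4·(-1.292932) − (-1.276664)) / 3 = -1.298355
R(2,2) = (16·(-1.298355) − (-1.298604)) / 15 = -1.298338
(Column j=1 coincides with Simpson's rule on the same nodes.)

-1.2983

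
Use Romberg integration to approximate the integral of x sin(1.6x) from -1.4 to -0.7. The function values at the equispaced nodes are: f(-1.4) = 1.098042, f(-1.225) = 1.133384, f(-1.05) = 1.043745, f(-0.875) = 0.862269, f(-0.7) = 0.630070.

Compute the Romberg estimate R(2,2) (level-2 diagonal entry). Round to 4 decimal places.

R(0,0) (trapezoid, 1 panel, h=0.7000): 0.604839
R(1,0) (trapezoid, 2 panels, h=0.3500): 0.667730
R(2,0) (trapezoid, 4 panels, h=0.1750): 0.683104
R(1,1) = 0.667730 + (0.667730 − 0.604839)/3 = 0.688694
R(2,1) = 0.683104 + (0.683104 − 0.667730)/3 = 0.688229
R(2,2) = 0.688229 + (0.688229 − 0.688694)/15 = 0.688198

0.6882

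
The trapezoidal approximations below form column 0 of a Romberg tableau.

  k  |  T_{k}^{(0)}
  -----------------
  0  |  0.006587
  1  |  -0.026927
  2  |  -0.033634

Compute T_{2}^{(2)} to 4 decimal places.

-0.0357

Richardson extrapolation on the trapezoidal column (denominator 4−1=3):
T_{1}^{(1)} = (4·(-0.026927) − 0.006587) / 3 = -0.038098
T_{2}^{(1)} = (4·(-0.033634) − (-0.026927)) / 3 = -0.035870
T_{2}^{(2)} = (16·(-0.035870) − (-0.038098)) / 15 = -0.035721
(Column j=1 coincides with Simpson's rule on the same nodes.)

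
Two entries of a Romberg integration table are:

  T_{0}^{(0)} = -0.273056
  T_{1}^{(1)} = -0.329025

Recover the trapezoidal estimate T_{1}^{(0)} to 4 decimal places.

From T_{1}^{(1)} = (4·T_{1}^{(0)} − T_{0}^{(0)})/3, solve for T_{1}^{(0)}:
4·T_{1}^{(0)} = 3·(-0.329025) + (-0.273056) = -1.260131
T_{1}^{(0)} = -0.315033

-0.3150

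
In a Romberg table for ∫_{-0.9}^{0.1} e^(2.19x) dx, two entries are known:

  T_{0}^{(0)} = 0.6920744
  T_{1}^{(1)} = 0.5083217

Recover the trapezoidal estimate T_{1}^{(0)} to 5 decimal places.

From T_{1}^{(1)} = (4·T_{1}^{(0)} − T_{0}^{(0)})/3, solve for T_{1}^{(0)}:
4·T_{1}^{(0)} = 3·0.5083217 + 0.6920744 = 2.2170395
T_{1}^{(0)} = 0.5542599

0.55426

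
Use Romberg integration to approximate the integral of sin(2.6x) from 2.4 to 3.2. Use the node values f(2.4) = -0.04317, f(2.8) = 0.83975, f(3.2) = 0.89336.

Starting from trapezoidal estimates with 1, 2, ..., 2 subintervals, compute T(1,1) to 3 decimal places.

T(0,0) (trapezoid, 1 panel, h=0.8000): 0.34008
T(1,0) (trapezoid, 2 panels, h=0.4000): 0.50594
T(1,1) = 0.50594 + (0.50594 − 0.34008)/3 = 0.56123

0.561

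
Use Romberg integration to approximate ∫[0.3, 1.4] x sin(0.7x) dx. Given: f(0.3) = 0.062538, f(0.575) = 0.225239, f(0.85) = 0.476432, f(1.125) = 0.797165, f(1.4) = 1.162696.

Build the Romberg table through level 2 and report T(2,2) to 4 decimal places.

T(0,0) (trapezoid, 1 panel, h=1.1000): 0.673879
T(1,0) (trapezoid, 2 panels, h=0.5500): 0.598977
T(2,0) (trapezoid, 4 panels, h=0.2750): 0.580650
T(1,1) = 0.598977 + (0.598977 − 0.673879)/3 = 0.574010
T(2,1) = 0.580650 + (0.580650 − 0.598977)/3 = 0.574541
T(2,2) = 0.574541 + (0.574541 − 0.574010)/15 = 0.574576

0.5746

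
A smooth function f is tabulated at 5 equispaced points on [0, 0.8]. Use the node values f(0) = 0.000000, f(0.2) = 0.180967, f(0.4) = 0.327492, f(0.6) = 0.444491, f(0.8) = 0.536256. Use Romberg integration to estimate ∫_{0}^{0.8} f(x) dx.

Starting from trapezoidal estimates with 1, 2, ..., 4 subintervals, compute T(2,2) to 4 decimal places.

0.2462

T(0,0) (trapezoid, 1 panel, h=0.8000): 0.214502
T(1,0) (trapezoid, 2 panels, h=0.4000): 0.238248
T(2,0) (trapezoid, 4 panels, h=0.2000): 0.244216
T(1,1) = 0.238248 + (0.238248 − 0.214502)/3 = 0.246163
T(2,1) = 0.244216 + (0.244216 − 0.238248)/3 = 0.246205
T(2,2) = 0.246205 + (0.246205 − 0.246163)/15 = 0.246208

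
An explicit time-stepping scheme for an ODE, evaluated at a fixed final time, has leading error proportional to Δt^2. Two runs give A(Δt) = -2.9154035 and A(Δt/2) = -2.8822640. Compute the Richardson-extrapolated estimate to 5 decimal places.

-2.87122

Extrapolated value = (4·A(Δt/2) − A(Δt)) / (4 − 1)
= (4·(-2.8822640) − (-2.9154035)) / 3
= -8.6136525 / 3 = -2.8712175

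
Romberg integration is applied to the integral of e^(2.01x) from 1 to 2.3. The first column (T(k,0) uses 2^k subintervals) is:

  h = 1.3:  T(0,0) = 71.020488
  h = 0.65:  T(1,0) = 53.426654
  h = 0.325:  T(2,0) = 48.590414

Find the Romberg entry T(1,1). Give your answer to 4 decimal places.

47.5620

Richardson extrapolation on the trapezoidal column (denominator 4−1=3):
T(1,1) = 53.426654 + (53.426654 − 71.020488)/3 = 47.562043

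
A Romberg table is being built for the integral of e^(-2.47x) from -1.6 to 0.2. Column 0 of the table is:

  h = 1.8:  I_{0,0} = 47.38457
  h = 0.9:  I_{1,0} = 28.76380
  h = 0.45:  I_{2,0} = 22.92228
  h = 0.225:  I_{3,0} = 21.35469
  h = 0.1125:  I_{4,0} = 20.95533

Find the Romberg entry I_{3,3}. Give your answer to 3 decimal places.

20.822

I_{1,1} = (4·28.76380 − 47.38457) / 3 = 22.55688
I_{2,1} = (4·22.92228 − 28.76380) / 3 = 20.97511
I_{3,1} = (4·21.35469 − 22.92228) / 3 = 20.83216
I_{2,2} = (16·20.97511 − 22.55688) / 15 = 20.86966
I_{3,2} = 20.83216 + (20.83216 − 20.97511)/15 = 20.82263
I_{3,3} = (64·20.82263 − 20.86966) / 63 = 20.82188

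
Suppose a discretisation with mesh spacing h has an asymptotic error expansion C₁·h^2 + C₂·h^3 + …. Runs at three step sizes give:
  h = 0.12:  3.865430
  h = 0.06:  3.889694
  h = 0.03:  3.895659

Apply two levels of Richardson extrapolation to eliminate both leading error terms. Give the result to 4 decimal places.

First eliminate the h^2 term (factor 2^2 = 4):
  B₁ = (4·3.889694 − 3.865430)/3 = 3.897782
  B₂ = (4·3.895659 − 3.889694)/3 = 3.897647
Then eliminate the h^3 term (factor 2^3 = 8):
  (8·3.897647 − 3.897782)/7 = 3.897628

3.8976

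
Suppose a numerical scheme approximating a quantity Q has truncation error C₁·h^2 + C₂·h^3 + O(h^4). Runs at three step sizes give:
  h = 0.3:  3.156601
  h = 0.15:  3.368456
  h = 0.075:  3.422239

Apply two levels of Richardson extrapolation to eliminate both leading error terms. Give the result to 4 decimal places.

3.4403

First eliminate the h^2 term (factor 2^2 = 4):
  B₁ = (4·3.368456 − 3.156601)/3 = 3.439074
  B₂ = (4·3.422239 − 3.368456)/3 = 3.440167
Then eliminate the h^3 term (factor 2^3 = 8):
  (8·3.440167 − 3.439074)/7 = 3.440323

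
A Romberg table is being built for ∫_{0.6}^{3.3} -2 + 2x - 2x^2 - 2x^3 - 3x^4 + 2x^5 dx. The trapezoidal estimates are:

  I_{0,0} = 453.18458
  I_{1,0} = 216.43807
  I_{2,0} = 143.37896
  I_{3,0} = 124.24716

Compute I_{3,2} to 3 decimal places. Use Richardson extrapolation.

117.793

Richardson extrapolation on the trapezoidal column (denominator 4−1=3):
I_{2,1} = (4·143.37896 − 216.43807) / 3 = 119.02592
I_{3,1} = 124.24716 + (124.24716 − 143.37896)/3 = 117.86989
I_{3,2} = 117.86989 + (117.86989 − 119.02592)/15 = 117.79282
(Column j=1 coincides with Simpson's rule on the same nodes.)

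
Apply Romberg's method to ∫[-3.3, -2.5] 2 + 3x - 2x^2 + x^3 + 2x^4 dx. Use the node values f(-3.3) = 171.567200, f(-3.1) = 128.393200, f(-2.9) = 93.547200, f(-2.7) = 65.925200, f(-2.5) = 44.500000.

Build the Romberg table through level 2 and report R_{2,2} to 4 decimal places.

78.6953

R_{0,0} (trapezoid, 1 panel, h=0.8000): 86.426880
R_{1,0} (trapezoid, 2 panels, h=0.4000): 80.632320
R_{2,0} (trapezoid, 4 panels, h=0.2000): 79.179840
R_{1,1} = 80.632320 + (80.632320 − 86.426880)/3 = 78.700800
R_{2,1} = 79.179840 + (79.179840 − 80.632320)/3 = 78.695680
R_{2,2} = 78.695680 + (78.695680 − 78.700800)/15 = 78.695339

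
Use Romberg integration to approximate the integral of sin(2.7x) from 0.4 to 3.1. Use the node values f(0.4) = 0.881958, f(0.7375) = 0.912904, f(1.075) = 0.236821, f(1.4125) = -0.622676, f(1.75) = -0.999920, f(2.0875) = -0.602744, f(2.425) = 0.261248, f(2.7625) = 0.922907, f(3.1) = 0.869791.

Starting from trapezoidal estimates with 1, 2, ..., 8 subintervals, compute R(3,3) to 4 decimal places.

R(0,0) (trapezoid, 1 panel, h=2.7000): 2.364861
R(1,0) (trapezoid, 2 panels, h=1.3500): -0.167461
R(2,0) (trapezoid, 4 panels, h=0.6750): 0.252466
R(3,0) (trapezoid, 8 panels, h=0.3375): 0.332240
R(1,1) = -0.167461 + (-0.167461 − 2.364861)/3 = -1.011568
R(2,1) = 0.252466 + (0.252466 − (-0.167461))/3 = 0.392442
R(3,1) = 0.332240 + (0.332240 − 0.252466)/3 = 0.358831
R(2,2) = 0.392442 + (0.392442 − (-1.011568))/15 = 0.486043
R(3,2) = 0.358831 + (0.358831 − 0.392442)/15 = 0.356590
R(3,3) = 0.356590 + (0.356590 − 0.486043)/63 = 0.354535

0.3545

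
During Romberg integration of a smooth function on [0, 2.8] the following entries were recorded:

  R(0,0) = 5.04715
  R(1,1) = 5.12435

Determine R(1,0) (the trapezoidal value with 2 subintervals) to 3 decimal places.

5.105

From R(1,1) = (4·R(1,0) − R(0,0))/3, solve for R(1,0):
4·R(1,0) = 3·5.12435 + 5.04715 = 20.42020
R(1,0) = 5.10505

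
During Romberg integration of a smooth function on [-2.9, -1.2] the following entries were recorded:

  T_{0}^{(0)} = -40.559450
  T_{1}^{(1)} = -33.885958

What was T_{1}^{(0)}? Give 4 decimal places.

From T_{1}^{(1)} = (4·T_{1}^{(0)} − T_{0}^{(0)})/3, solve for T_{1}^{(0)}:
4·T_{1}^{(0)} = 3·(-33.885958) + (-40.559450) = -142.217324
T_{1}^{(0)} = -35.554331

-35.5543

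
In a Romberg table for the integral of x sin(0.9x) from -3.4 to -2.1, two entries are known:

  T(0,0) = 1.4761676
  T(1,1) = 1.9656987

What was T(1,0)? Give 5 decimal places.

From T(1,1) = (4·T(1,0) − T(0,0))/3, solve for T(1,0):
4·T(1,0) = 3·1.9656987 + 1.4761676 = 7.3732637
T(1,0) = 1.8433159

1.84332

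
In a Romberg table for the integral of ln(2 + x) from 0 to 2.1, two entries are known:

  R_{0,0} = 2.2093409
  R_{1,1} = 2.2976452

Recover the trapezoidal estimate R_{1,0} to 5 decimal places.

2.27557

From R_{1,1} = (4·R_{1,0} − R_{0,0})/3, solve for R_{1,0}:
4·R_{1,0} = 3·2.2976452 + 2.2093409 = 9.1022765
R_{1,0} = 2.2755691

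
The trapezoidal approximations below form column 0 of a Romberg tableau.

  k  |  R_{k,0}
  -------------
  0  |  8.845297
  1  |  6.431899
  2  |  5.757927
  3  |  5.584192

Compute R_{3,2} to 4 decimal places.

Richardson extrapolation on the trapezoidal column (denominator 4−1=3):
R_{2,1} = (4·5.757927 − 6.431899) / 3 = 5.533270
R_{3,1} = (4·5.584192 − 5.757927) / 3 = 5.526280
R_{3,2} = (16·5.526280 − 5.533270) / 15 = 5.525814

5.5258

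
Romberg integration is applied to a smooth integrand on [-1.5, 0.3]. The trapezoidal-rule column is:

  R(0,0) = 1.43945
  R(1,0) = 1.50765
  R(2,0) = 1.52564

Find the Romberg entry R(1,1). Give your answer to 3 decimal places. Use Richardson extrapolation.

R(1,1) = (4·1.50765 − 1.43945) / 3 = 1.53038

1.530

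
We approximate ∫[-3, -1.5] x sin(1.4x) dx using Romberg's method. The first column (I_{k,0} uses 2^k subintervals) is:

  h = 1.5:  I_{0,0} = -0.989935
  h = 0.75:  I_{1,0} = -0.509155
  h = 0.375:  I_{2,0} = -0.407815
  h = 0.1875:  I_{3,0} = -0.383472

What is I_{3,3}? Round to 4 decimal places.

-0.3754

Richardson extrapolation on the trapezoidal column (denominator 4−1=3):
I_{1,1} = -0.509155 + (-0.509155 − (-0.989935))/3 = -0.348895
I_{2,1} = -0.407815 + (-0.407815 − (-0.509155))/3 = -0.374035
I_{3,1} = (4·(-0.383472) − (-0.407815)) / 3 = -0.375358
I_{2,2} = -0.374035 + (-0.374035 − (-0.348895))/15 = -0.375711
I_{3,2} = -0.375358 + (-0.375358 − (-0.374035))/15 = -0.375446
I_{3,3} = (64·(-0.375446) − (-0.375711)) / 63 = -0.375442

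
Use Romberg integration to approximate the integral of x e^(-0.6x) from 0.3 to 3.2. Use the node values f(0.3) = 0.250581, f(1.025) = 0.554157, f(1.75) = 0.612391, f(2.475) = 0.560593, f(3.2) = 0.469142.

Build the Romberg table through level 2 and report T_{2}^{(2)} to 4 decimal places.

T_{0}^{(0)} (trapezoid, 1 panel, h=2.9000): 1.043598
T_{1}^{(0)} (trapezoid, 2 panels, h=1.4500): 1.409766
T_{2}^{(0)} (trapezoid, 4 panels, h=0.7250): 1.513077
T_{1}^{(1)} = 1.409766 + (1.409766 − 1.043598)/3 = 1.531822
T_{2}^{(1)} = 1.513077 + (1.513077 − 1.409766)/3 = 1.547514
T_{2}^{(2)} = 1.547514 + (1.547514 − 1.531822)/15 = 1.548560

1.5486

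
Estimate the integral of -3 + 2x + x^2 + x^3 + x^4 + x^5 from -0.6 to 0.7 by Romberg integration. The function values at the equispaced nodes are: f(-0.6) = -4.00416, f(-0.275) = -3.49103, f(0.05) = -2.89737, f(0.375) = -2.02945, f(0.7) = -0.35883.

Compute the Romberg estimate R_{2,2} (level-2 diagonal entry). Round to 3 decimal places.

R_{0,0} (trapezoid, 1 panel, h=1.3000): -2.83594
R_{1,0} (trapezoid, 2 panels, h=0.6500): -3.30126
R_{2,0} (trapezoid, 4 panels, h=0.3250): -3.44479
R_{1,1} = -3.30126 + (-3.30126 − (-2.83594))/3 = -3.45637
R_{2,1} = -3.44479 + (-3.44479 − (-3.30126))/3 = -3.49263
R_{2,2} = -3.49263 + (-3.49263 − (-3.45637))/15 = -3.49505

-3.495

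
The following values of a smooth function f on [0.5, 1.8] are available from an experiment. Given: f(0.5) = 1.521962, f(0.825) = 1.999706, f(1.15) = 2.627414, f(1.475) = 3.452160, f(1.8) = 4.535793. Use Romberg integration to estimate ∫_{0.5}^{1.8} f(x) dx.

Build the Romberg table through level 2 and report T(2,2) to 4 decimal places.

T(0,0) (trapezoid, 1 panel, h=1.3000): 3.937541
T(1,0) (trapezoid, 2 panels, h=0.6500): 3.676589
T(2,0) (trapezoid, 4 panels, h=0.3250): 3.610151
T(1,1) = 3.676589 + (3.676589 − 3.937541)/3 = 3.589605
T(2,1) = 3.610151 + (3.610151 − 3.676589)/3 = 3.588005
T(2,2) = 3.588005 + (3.588005 − 3.589605)/15 = 3.587898

3.5879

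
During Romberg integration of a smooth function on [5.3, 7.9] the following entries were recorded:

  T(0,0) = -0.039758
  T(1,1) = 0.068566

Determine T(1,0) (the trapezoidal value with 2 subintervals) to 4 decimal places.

From T(1,1) = (4·T(1,0) − T(0,0))/3, solve for T(1,0):
4·T(1,0) = 3·0.068566 + (-0.039758) = 0.165940
T(1,0) = 0.041485

0.0415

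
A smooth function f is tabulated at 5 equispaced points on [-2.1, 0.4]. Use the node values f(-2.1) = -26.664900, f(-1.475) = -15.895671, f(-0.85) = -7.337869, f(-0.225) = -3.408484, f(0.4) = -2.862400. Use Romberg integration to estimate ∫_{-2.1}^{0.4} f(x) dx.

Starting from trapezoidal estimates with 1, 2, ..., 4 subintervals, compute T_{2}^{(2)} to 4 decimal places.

-25.3466

T_{0}^{(0)} (trapezoid, 1 panel, h=2.5000): -36.909125
T_{1}^{(0)} (trapezoid, 2 panels, h=1.2500): -27.626899
T_{2}^{(0)} (trapezoid, 4 panels, h=0.6250): -25.878546
T_{1}^{(1)} = -27.626899 + (-27.626899 − (-36.909125))/3 = -24.532824
T_{2}^{(1)} = -25.878546 + (-25.878546 − (-27.626899))/3 = -25.295762
T_{2}^{(2)} = -25.295762 + (-25.295762 − (-24.532824))/15 = -25.346625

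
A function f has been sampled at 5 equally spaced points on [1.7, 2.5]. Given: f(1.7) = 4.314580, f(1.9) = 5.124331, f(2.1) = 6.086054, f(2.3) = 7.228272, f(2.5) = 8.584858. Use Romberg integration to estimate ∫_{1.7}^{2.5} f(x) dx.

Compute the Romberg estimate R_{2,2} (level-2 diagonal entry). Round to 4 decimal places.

R_{0,0} (trapezoid, 1 panel, h=0.8000): 5.159775
R_{1,0} (trapezoid, 2 panels, h=0.4000): 5.014309
R_{2,0} (trapezoid, 4 panels, h=0.2000): 4.977675
R_{1,1} = 5.014309 + (5.014309 − 5.159775)/3 = 4.965820
R_{2,1} = 4.977675 + (4.977675 − 5.014309)/3 = 4.965464
R_{2,2} = 4.965464 + (4.965464 − 4.965820)/15 = 4.965440

4.9654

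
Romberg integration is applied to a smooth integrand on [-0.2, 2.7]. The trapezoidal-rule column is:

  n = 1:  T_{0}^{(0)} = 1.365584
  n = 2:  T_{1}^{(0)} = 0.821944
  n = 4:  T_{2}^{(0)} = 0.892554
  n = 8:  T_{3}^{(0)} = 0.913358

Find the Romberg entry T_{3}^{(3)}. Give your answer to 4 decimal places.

Richardson extrapolation on the trapezoidal column (denominator 4−1=3):
T_{1}^{(1)} = (4·0.821944 − 1.365584) / 3 = 0.640731
T_{2}^{(1)} = (4·0.892554 − 0.821944) / 3 = 0.916091
T_{3}^{(1)} = 0.913358 + (0.913358 − 0.892554)/3 = 0.920293
T_{2}^{(2)} = (16·0.916091 − 0.640731) / 15 = 0.934448
T_{3}^{(2)} = (16·0.920293 − 0.916091) / 15 = 0.920573
T_{3}^{(3)} = (64·0.920573 − 0.934448) / 63 = 0.920353
(Column j=1 coincides with Simpson's rule on the same nodes.)

0.9204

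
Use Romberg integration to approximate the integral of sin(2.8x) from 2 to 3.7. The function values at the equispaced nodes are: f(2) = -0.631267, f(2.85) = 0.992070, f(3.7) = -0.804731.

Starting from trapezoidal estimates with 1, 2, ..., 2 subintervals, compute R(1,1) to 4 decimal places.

R(0,0) (trapezoid, 1 panel, h=1.7000): -1.220598
R(1,0) (trapezoid, 2 panels, h=0.8500): 0.232960
R(1,1) = 0.232960 + (0.232960 − (-1.220598))/3 = 0.717479

0.7175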